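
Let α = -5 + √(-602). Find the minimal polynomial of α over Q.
m_α(x) = x^2 + 10x + 627

From α + 5 = √(-602), squaring gives (α + 5)^2 = -602, i.e. α^2 + 10α + 25 = -602, so α^2 + 10α + 627 = 0. The discriminant of x^2 + 10x + 627 is (10)^2 - 4·(627) = 100 - 2508 = -2408, and 4·(-602) is not a perfect square in Q since -602 is squarefree and ≠ 1. Hence x^2 + 10x + 627 is irreducible over Q and is the minimal polynomial of α.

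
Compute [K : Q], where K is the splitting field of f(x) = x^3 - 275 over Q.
[K : Q] = 6

The roots of x^3 - 275 are ∛275, ω∛275, ω^2∛275 where ω = e^(2πi/3) is a primitive cube root of unity, so K = Q(∛275, ω). Now [Q(∛275):Q] = 3 (since 275 is not a perfect cube, x^3 - 275 is irreducible) and [Q(ω):Q] = 2. Both 2 and 3 divide [K:Q], and [K:Q] ≤ 3·2 = 6, so [K:Q] = 6. (Equivalently: Q(∛275) ⊂ R but ω ∉ R, so [K : Q(∛275)] = 2.)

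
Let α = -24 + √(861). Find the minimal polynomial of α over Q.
m_α(x) = x^2 + 48x - 285

From α + 24 = √(861), squaring gives (α + 24)^2 = 861, i.e. α^2 + 48α + 576 = 861, so α^2 + 48α - 285 = 0. The discriminant of x^2 + 48x - 285 is (48)^2 - 4·(-285) = 2304 + 1140 = 3444, and 4·(861) is not a perfect square in Q since 861 is squarefree and ≠ 1. Hence x^2 + 48x - 285 is irreducible over Q and is the minimal polynomial of α.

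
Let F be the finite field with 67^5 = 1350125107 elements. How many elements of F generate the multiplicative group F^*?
There are φ(1350125106) = 408576000 primitive elements

F_q^* is cyclic of order q - 1 = 1350125106. A cyclic group of order m has exactly φ(m) generators. Here m = 1350125106 = 2 · 3 · 11 · 761 · 26881, so the number of primitive elements is φ(1350125106) = 408576000.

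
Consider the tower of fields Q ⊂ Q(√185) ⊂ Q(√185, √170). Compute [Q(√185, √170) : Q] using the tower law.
[Q(√185, √170) : Q] = 4

[Q(√185):Q] = 2 (min poly x^2 - 185, irreducible since 185 is squarefree > 1). For the top step, suppose √170 ∈ Q(√185), say √170 = c + d√185 with c, d ∈ Q. Squaring: 170 = c^2 + 185d^2 + 2cd√185. Since √185 ∉ Q this forces 2cd = 0. If d = 0 then √170 = c ∈ Q, contradicting 170 squarefree > 1. If c = 0 then 170 = 185d^2, so 185·170 = (185d)^2 is a perfect square in Q — but 185·170 = 31450 is not a perfect square (since 185 and 170 are distinct squarefree integers). Contradiction. Hence √170 ∉ Q(√185), so x^2 - 170 stays irreducible over Q(√185) and [Q(√185, √170) : Q(√185)] = 2. By the tower law, [Q(√185, √170) : Q] = 2 · 2 = 4.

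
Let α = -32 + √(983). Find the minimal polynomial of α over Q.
m_α(x) = x^2 + 64x + 41

From α + 32 = √(983), squaring gives (α + 32)^2 = 983, i.e. α^2 + 64α + 1024 = 983, so α^2 + 64α + 41 = 0. The discriminant of x^2 + 64x + 41 is (64)^2 - 4·(41) = 4096 - 164 = 3932, and 4·(983) is not a perfect square in Q since 983 is squarefree and ≠ 1. Hence x^2 + 64x + 41 is irreducible over Q and is the minimal polynomial of α.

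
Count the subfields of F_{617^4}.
F_{617^4} has 3 subfields

The subfields of F_{p^n} are exactly the fields F_{p^d} for d | n (each is the fixed field of the unique index-d subgroup of Gal(F_{p^n}/F_p) ≅ Z/nZ). The divisors of n = 4 are {1, 2, 4}, giving 3 subfields: F_{617^1}, F_{617^2}, F_{617^4}.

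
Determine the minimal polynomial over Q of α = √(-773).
m_α(x) = x^2 + 773

α satisfies α^2 + 773 = 0, so x^2 + 773 annihilates α. Since d = -773 is squarefree and ≠ 1, it is not a perfect square in Q, so x^2 + 773 has no rational root and is therefore irreducible over Q (a degree-2 polynomial over a field is irreducible iff it has no root). Hence m_α(x) = x^2 + 773.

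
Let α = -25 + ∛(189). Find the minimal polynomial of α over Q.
m_α(x) = x^3 + 75x^2 + 1875x + 15436

Set β = α + 25 = ∛(189), so β^3 = 189. Then (α + 25)^3 - 189 = 0, i.e. α is a root of g(x) = (x + 25)^3 - 189 = x^3 + 75x^2 + 1875x + 15436. Since g(x) = h(x + 25) where h(x) = x^3 - 189, and h is irreducible over Q (because 189 is not a perfect cube, so h has no rational root, and a monic cubic with no rational root is irreducible), g is also irreducible (irreducibility is preserved under the substitution x → x + 25). Hence m_α(x) = x^3 + 75x^2 + 1875x + 15436.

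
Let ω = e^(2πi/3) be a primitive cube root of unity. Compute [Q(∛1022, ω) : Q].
[Q(∛1022, ω) : Q] = 6

[Q(∛1022):Q] = 3 (min poly x^3 - 1022, irreducible since 1022 is not a perfect cube). [Q(ω):Q] = 2 (min poly x^2 + x + 1). Since Q(∛1022) ⊂ R and ω ∉ R, we have ω ∉ Q(∛1022), so x^2 + x + 1 remains irreducible over Q(∛1022) and [Q(∛1022, ω) : Q(∛1022)] = 2. By the tower law, [Q(∛1022, ω) : Q] = 3 · 2 = 6. (In fact Q(∛1022, ω) is the splitting field of x^3 - 1022 over Q.)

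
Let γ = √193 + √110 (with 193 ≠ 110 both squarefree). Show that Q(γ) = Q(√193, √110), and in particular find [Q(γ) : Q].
[Q(γ) : Q] = 4 (equivalently, Q(γ) = Q(√193, √110))

Obviously Q(γ) ⊆ Q(√193, √110), and [Q(√193, √110):Q] = 4 (since 193, 110 are distinct squarefree integers > 1 with 21230 not a perfect square). To show equality we compute the minimal polynomial of γ. From γ = √193 + √110: γ^2 = 193 + 2√(21230) + 110 = 303 + 2√(21230), so γ^2 - 303 = 2√(21230); squaring, (γ^2 - 303)^2 = 4·21230, i.e. γ^4 - 606γ^2 + 91809 - 84920 = 0, i.e. γ^4 - 606γ^2 + 6889 = 0. So γ is a root of x^4 - 606x^2 + 6889. This polynomial is irreducible over Q: it has no rational root (each ±√193 ± √110 is irrational), and any factorization into two quadratics over Q would force √(21230) ∈ Q (pairing opposite roots) or √193, √110 ∈ Q (other pairings), all impossible. Hence [Q(γ):Q] = 4 = [Q(√193, √110):Q], so Q(γ) = Q(√193, √110).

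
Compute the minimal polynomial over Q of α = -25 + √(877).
m_α(x) = x^2 + 50x - 252

From α + 25 = √(877), squaring gives (α + 25)^2 = 877, i.e. α^2 + 50α + 625 = 877, so α^2 + 50α - 252 = 0. The discriminant of x^2 + 50x - 252 is (50)^2 - 4·(-252) = 2500 + 1008 = 3508, and 4·(877) is not a perfect square in Q since 877 is squarefree and ≠ 1. Hence x^2 + 50x - 252 is irreducible over Q and is the minimal polynomial of α.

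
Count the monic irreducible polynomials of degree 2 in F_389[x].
There are 75466 monic irreducible polynomials of degree 2 over F_389

Each element of F_{389^2} that lies in no proper subfield is a root of exactly one monic irreducible of degree 2 over F_389, and each such polynomial has 2 distinct roots in F_{389^2}. By Möbius inversion the count is N_389(2) = (1/2) Σ_{d|2} μ(2/d) · 389^d = (1/2)(μ(2)·389^1 + μ(1)·389^2) = 150932/2 = 75466.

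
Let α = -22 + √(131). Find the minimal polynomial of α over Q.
m_α(x) = x^2 + 44x + 353

From α + 22 = √(131), squaring gives (α + 22)^2 = 131, i.e. α^2 + 44α + 484 = 131, so α^2 + 44α + 353 = 0. The discriminant of x^2 + 44x + 353 is (44)^2 - 4·(353) = 1936 - 1412 = 524, and 4·(131) is not a perfect square in Q since 131 is squarefree and ≠ 1. Hence x^2 + 44x + 353 is irreducible over Q and is the minimal polynomial of α.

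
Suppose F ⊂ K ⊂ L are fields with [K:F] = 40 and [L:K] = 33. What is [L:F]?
[L:F] = 1320

The tower law says that for any tower of field extensions F ⊂ K ⊂ L with finite degrees, [L:F] = [L:K] · [K:F]. Here this gives [L:F] = 33 · 40 = 1320.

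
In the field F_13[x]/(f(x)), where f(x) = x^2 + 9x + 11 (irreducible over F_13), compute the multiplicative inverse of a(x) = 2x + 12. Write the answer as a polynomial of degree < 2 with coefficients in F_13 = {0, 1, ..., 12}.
a(x)^(-1) ≡ x + 3 (mod f(x))

Since f is irreducible over F_13, F_13[x]/(f) is a field and a(x) ≠ 0 has an inverse. Apply the extended Euclidean algorithm to f(x) and a(x) in F_13[x]: f(x) = (7x + 8)·a(x) + (6). The last nonzero remainder is the constant 6 = gcd(f, a) in F_13. Back-substituting through the division chain expresses 6 = s(x)·a(x) + t(x)·f(x) with s(x) ≡ 6x + 5 (mod f), so (6x + 5)·a(x) ≡ 6 (mod f). Multiplying by 6^(-1) ≡ 11 in F_13 gives a(x)^(-1) ≡ 11·(6x + 5) ≡ x + 3 (mod f). Check: (2x + 12)·(x + 3) = 2x^2 + 5x + 10 ≡ 1 (mod x^2 + 9x + 11).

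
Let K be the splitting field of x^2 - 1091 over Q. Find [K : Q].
[K : Q] = 2

f(x) = x^2 - 1091 factors as (x - √1091)(x + √1091). The splitting field is K = Q(√1091). Since 1091 is squarefree and > 1, it is not a perfect square, so x^2 - 1091 is irreducible over Q and [Q(√1091) : Q] = 2. Hence [K : Q] = 2.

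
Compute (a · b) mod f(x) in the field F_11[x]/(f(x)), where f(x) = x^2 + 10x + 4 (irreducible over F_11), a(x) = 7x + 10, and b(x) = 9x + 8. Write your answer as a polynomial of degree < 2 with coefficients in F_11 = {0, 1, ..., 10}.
a · b ≡ 4 (mod f(x))

Multiply in F_11[x]: a(x)·b(x) = (7x + 10)·(9x + 8) = 8x^2 + 3x + 3. This has degree ≥ 2, so divide by f(x) over F_11: 8x^2 + 3x + 3 = (8)·(x^2 + 10x + 4) + (4). Hence a·b ≡ 4 (mod f). (F_11[x]/(f) is a field with 11^2 = 121 elements since f is irreducible of degree 2.)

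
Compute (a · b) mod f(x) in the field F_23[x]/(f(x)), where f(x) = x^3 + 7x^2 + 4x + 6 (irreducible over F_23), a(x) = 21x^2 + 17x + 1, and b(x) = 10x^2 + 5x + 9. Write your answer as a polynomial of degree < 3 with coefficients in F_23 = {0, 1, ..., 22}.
a · b ≡ 12x^2 + 21x + 3 (mod f(x))

Multiply in F_23[x]: a(x)·b(x) = (21x^2 + 17x + 1)·(10x^2 + 5x + 9) = 3x^4 + 22x^3 + 8x^2 + 20x + 9. This has degree ≥ 3, so divide by f(x) over F_23: 3x^4 + 22x^3 + 8x^2 + 20x + 9 = (3x + 1)·(x^3 + 7x^2 + 4x + 6) + (12x^2 + 21x + 3). Hence a·b ≡ 12x^2 + 21x + 3 (mod f). (F_23[x]/(f) is a field with 23^3 = 12167 elements since f is irreducible of degree 3.)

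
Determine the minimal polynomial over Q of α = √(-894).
m_α(x) = x^2 + 894

α satisfies α^2 + 894 = 0, so x^2 + 894 annihilates α. Since d = -894 is squarefree and ≠ 1, it is not a perfect square in Q, so x^2 + 894 has no rational root and is therefore irreducible over Q (a degree-2 polynomial over a field is irreducible iff it has no root). Hence m_α(x) = x^2 + 894.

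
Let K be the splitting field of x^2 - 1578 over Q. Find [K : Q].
[K : Q] = 2

f(x) = x^2 - 1578 factors as (x - √1578)(x + √1578). The splitting field is K = Q(√1578). Since 1578 is squarefree and > 1, it is not a perfect square, so x^2 - 1578 is irreducible over Q and [Q(√1578) : Q] = 2. Hence [K : Q] = 2.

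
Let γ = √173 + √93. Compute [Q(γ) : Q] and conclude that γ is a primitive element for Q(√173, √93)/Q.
[Q(γ) : Q] = 4 (equivalently, Q(γ) = Q(√173, √93))

Obviously Q(γ) ⊆ Q(√173, √93), and [Q(√173, √93):Q] = 4 (since 173, 93 are distinct squarefree integers > 1 with 16089 not a perfect square). To show equality we compute the minimal polynomial of γ. From γ = √173 + √93: γ^2 = 173 + 2√(16089) + 93 = 266 + 2√(16089), so γ^2 - 266 = 2√(16089); squaring, (γ^2 - 266)^2 = 4·16089, i.e. γ^4 - 532γ^2 + 70756 - 64356 = 0, i.e. γ^4 - 532γ^2 + 6400 = 0. So γ is a root of x^4 - 532x^2 + 6400. This polynomial is irreducible over Q: it has no rational root (each ±√173 ± √93 is irrational), and any factorization into two quadratics over Q would force √(16089) ∈ Q (pairing opposite roots) or √173, √93 ∈ Q (other pairings), all impossible. Hence [Q(γ):Q] = 4 = [Q(√173, √93):Q], so Q(γ) = Q(√173, √93).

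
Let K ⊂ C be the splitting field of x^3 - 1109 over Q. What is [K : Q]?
[K : Q] = 6

The roots of x^3 - 1109 are ∛1109, ω∛1109, ω^2∛1109 where ω = e^(2πi/3) is a primitive cube root of unity, so K = Q(∛1109, ω). Now [Q(∛1109):Q] = 3 (since 1109 is not a perfect cube, x^3 - 1109 is irreducible) and [Q(ω):Q] = 2. Both 2 and 3 divide [K:Q], and [K:Q] ≤ 3·2 = 6, so [K:Q] = 6. (Equivalently: Q(∛1109) ⊂ R but ω ∉ R, so [K : Q(∛1109)] = 2.)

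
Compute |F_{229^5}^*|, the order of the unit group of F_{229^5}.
|F_{229^5}^*| = 629763392148

F_{229^5} has 229^5 = 629763392149 elements; its multiplicative group consists of all nonzero elements, so |F_{229^5}^*| = 629763392149 - 1 = 629763392148. (It is cyclic since any finite subgroup of the multiplicative group of a field is cyclic.)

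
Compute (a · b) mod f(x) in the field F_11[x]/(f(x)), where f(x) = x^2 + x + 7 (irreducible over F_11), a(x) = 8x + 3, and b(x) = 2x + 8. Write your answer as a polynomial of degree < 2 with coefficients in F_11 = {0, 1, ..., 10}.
a · b ≡ 10x (mod f(x))

Multiply in F_11[x]: a(x)·b(x) = (8x + 3)·(2x + 8) = 5x^2 + 4x + 2. This has degree ≥ 2, so divide by f(x) over F_11: 5x^2 + 4x + 2 = (5)·(x^2 + x + 7) + (10x). Hence a·b ≡ 10x (mod f). (F_11[x]/(f) is a field with 11^2 = 121 elements since f is irreducible of degree 2.)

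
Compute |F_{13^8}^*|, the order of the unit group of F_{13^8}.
|F_{13^8}^*| = 815730720

F_{13^8} has 13^8 = 815730721 elements; its multiplicative group consists of all nonzero elements, so |F_{13^8}^*| = 815730721 - 1 = 815730720. (It is cyclic since any finite subgroup of the multiplicative group of a field is cyclic.)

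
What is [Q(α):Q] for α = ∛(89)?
[Q(α):Q] = 3

The minimal polynomial of α is x^3 - 89, irreducible over Q since 89 is not a perfect cube (so x^3 - 89 has no rational root). Hence [Q(α):Q] = deg(m_α) = 3.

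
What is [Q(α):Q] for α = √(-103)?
[Q(α):Q] = 2

[Q(α):Q] equals the degree of the minimal polynomial of α. Here α^2 = -103 and x^2 + 103 is irreducible (d = -103 is squarefree, ≠ 1, hence not a square), so deg(m_α) = 2. Thus [Q(α):Q] = 2.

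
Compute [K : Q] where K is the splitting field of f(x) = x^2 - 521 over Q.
[K : Q] = 2

f(x) = x^2 - 521 factors as (x - √521)(x + √521). The splitting field is K = Q(√521). Since 521 is squarefree and > 1, it is not a perfect square, so x^2 - 521 is irreducible over Q and [Q(√521) : Q] = 2. Hence [K : Q] = 2.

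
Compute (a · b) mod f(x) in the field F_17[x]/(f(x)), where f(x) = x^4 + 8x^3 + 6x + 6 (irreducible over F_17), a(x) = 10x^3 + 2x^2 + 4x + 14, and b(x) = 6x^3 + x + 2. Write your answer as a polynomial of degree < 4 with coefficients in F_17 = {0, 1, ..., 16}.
a · b ≡ 3x^3 + 8x^2 + x + 4 (mod f(x))

Multiply in F_17[x]: a(x)·b(x) = (10x^3 + 2x^2 + 4x + 14)·(6x^3 + x + 2) = 9x^6 + 12x^5 + 4x^3 + 8x^2 + 5x + 11. This has degree ≥ 4, so divide by f(x) over F_17: 9x^6 + 12x^5 + 4x^3 + 8x^2 + 5x + 11 = (9x^2 + 8x + 4)·(x^4 + 8x^3 + 6x + 6) + (3x^3 + 8x^2 + x + 4). Hence a·b ≡ 3x^3 + 8x^2 + x + 4 (mod f). (F_17[x]/(f) is a field with 17^4 = 83521 elements since f is irreducible of degree 4.)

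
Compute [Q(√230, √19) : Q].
[Q(√230, √19) : Q] = 4

[Q(√230):Q] = 2 (min poly x^2 - 230, irreducible since 230 is squarefree > 1). For the top step, suppose √19 ∈ Q(√230), say √19 = c + d√230 with c, d ∈ Q. Squaring: 19 = c^2 + 230d^2 + 2cd√230. Since √230 ∉ Q this forces 2cd = 0. If d = 0 then √19 = c ∈ Q, contradicting 19 squarefree > 1. If c = 0 then 19 = 230d^2, so 230·19 = (230d)^2 is a perfect square in Q — but 230·19 = 4370 is not a perfect square (since 230 and 19 are distinct squarefree integers). Contradiction. Hence √19 ∉ Q(√230), so x^2 - 19 stays irreducible over Q(√230) and [Q(√230, √19) : Q(√230)] = 2. By the tower law, [Q(√230, √19) : Q] = 2 · 2 = 4.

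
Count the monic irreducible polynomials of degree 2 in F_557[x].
There are 154846 monic irreducible polynomials of degree 2 over F_557

Each element of F_{557^2} that lies in no proper subfield is a root of exactly one monic irreducible of degree 2 over F_557, and each such polynomial has 2 distinct roots in F_{557^2}. By Möbius inversion the count is N_557(2) = (1/2) Σ_{d|2} μ(2/d) · 557^d = (1/2)(μ(2)·557^1 + μ(1)·557^2) = 309692/2 = 154846.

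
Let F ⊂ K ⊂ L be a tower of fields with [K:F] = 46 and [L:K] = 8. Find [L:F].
[L:F] = 368

The tower law says that for any tower of field extensions F ⊂ K ⊂ L with finite degrees, [L:F] = [L:K] · [K:F]. Here this gives [L:F] = 8 · 46 = 368.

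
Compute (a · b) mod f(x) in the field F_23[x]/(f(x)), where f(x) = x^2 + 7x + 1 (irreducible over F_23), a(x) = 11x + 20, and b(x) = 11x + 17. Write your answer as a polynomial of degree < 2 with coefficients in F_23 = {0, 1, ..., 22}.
a · b ≡ 20x + 12 (mod f(x))

Multiply in F_23[x]: a(x)·b(x) = (11x + 20)·(11x + 17) = 6x^2 + 16x + 18. This has degree ≥ 2, so divide by f(x) over F_23: 6x^2 + 16x + 18 = (6)·(x^2 + 7x + 1) + (20x + 12). Hence a·b ≡ 20x + 12 (mod f). (F_23[x]/(f) is a field with 23^2 = 529 elements since f is irreducible of degree 2.)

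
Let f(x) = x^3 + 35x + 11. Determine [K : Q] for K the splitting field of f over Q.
[K : Q] = 6

By the rational root test, any rational root of the monic integer polynomial f(x) = x^3 + 35x + 11 must be an integer dividing the constant term 11, i.e. one of ±{1, 11}. Evaluating: f(1) = 47, f(-1) = -25, f(11) = 1727, f(-11) = -1705; none is 0, so f has no rational root and is therefore irreducible over Q (a cubic with no linear factor over a field is irreducible). For an irreducible cubic, the Galois group is A_3 or S_3 according as the discriminant disc(f) = -4a^3 - 27b^2 = -4·(35)^3 - 27·(11)^2 = -174767 is or is not a square in Q. Here disc(f) = -174767 is not a perfect square in Q, so the Galois group of f over Q is not contained in A_3 and must be all of S_3. The splitting field has degree |S_3| = 6 over Q, so [K : Q] = 6.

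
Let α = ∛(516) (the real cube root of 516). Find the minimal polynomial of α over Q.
m_α(x) = x^3 - 516

α satisfies α^3 = 516, so x^3 - 516 annihilates α. By the rational root test, a rational root p/q (in lowest terms) of x^3 - 516 would satisfy p^3 = 516 q^3, forcing q = 1 and p^3 = 516; but 516 is not a perfect cube, contradiction. A monic cubic over Q with no rational root is irreducible (any nontrivial factorization would include a linear factor). Hence x^3 - 516 is the minimal polynomial of α, and in particular [Q(α):Q] = 3.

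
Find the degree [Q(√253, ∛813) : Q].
[Q(√253, ∛813) : Q] = 6

Let L = Q(√253, ∛813). Since Q(√253) ⊂ L and [Q(√253):Q] = 2, the tower law gives 2 | [L:Q]. Likewise Q(∛813) ⊂ L with [Q(∛813):Q] = 3 (because 813 is not a perfect cube), so 3 | [L:Q]. As gcd(2,3) = 1, [L:Q] is divisible by 6. Conversely L is generated over Q by √253 and ∛813, so [L:Q] ≤ 2·3 = 6. Therefore [Q(√253, ∛813) : Q] = 6.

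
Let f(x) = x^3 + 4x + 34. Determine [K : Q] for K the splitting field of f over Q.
[K : Q] = 6

By the rational root test, any rational root of the monic integer polynomial f(x) = x^3 + 4x + 34 must be an integer dividing the constant term 34, i.e. one of ±{1, 2, 17, 34}. Evaluating: f(1) = 39, f(-1) = 29, f(2) = 50, f(-2) = 18, f(17) = 5015, f(-17) = -4947, f(34) = 39474, f(-34) = -39406; none is 0, so f has no rational root and is therefore irreducible over Q (a cubic with no linear factor over a field is irreducible). For an irreducible cubic, the Galois group is A_3 or S_3 according as the discriminant disc(f) = -4a^3 - 27b^2 = -4·(4)^3 - 27·(34)^2 = -31468 is or is not a square in Q. Here disc(f) = -31468 is not a perfect square in Q, so the Galois group of f over Q is not contained in A_3 and must be all of S_3. The splitting field has degree |S_3| = 6 over Q, so [K : Q] = 6.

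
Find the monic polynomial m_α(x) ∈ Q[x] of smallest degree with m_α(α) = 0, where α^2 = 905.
m_α(x) = x^2 - 905

α satisfies α^2 - 905 = 0, so x^2 - 905 annihilates α. Since d = 905 is squarefree and ≠ 1, it is not a perfect square in Q, so x^2 - 905 has no rational root and is therefore irreducible over Q (a degree-2 polynomial over a field is irreducible iff it has no root). Hence m_α(x) = x^2 - 905.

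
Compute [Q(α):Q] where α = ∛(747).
[Q(α):Q] = 3

The minimal polynomial of α is x^3 - 747, irreducible over Q since 747 is not a perfect cube (so x^3 - 747 has no rational root). Hence [Q(α):Q] = deg(m_α) = 3.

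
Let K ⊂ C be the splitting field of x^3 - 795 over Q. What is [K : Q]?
[K : Q] = 6

The roots of x^3 - 795 are ∛795, ω∛795, ω^2∛795 where ω = e^(2πi/3) is a primitive cube root of unity, so K = Q(∛795, ω). Now [Q(∛795):Q] = 3 (since 795 is not a perfect cube, x^3 - 795 is irreducible) and [Q(ω):Q] = 2. Both 2 and 3 divide [K:Q], and [K:Q] ≤ 3·2 = 6, so [K:Q] = 6. (Equivalently: Q(∛795) ⊂ R but ω ∉ R, so [K : Q(∛795)] = 2.)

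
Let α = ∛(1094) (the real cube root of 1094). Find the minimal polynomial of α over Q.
m_α(x) = x^3 - 1094

α satisfies α^3 = 1094, so x^3 - 1094 annihilates α. By the rational root test, a rational root p/q (in lowest terms) of x^3 - 1094 would satisfy p^3 = 1094 q^3, forcing q = 1 and p^3 = 1094; but 1094 is not a perfect cube, contradiction. A monic cubic over Q with no rational root is irreducible (any nontrivial factorization would include a linear factor). Hence x^3 - 1094 is the minimal polynomial of α, and in particular [Q(α):Q] = 3.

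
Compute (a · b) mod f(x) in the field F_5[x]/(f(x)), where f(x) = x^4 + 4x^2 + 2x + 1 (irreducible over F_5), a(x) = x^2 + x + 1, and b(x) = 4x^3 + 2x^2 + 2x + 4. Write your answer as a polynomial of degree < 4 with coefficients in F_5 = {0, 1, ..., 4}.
a · b ≡ 2x^3 + x^2 + 3 (mod f(x))

Multiply in F_5[x]: a(x)·b(x) = (x^2 + x + 1)·(4x^3 + 2x^2 + 2x + 4) = 4x^5 + x^4 + 3x^3 + 3x^2 + x + 4. This has degree ≥ 4, so divide by f(x) over F_5: 4x^5 + x^4 + 3x^3 + 3x^2 + x + 4 = (4x + 1)·(x^4 + 4x^2 + 2x + 1) + (2x^3 + x^2 + 3). Hence a·b ≡ 2x^3 + x^2 + 3 (mod f). (F_5[x]/(f) is a field with 5^4 = 625 elements since f is irreducible of degree 4.)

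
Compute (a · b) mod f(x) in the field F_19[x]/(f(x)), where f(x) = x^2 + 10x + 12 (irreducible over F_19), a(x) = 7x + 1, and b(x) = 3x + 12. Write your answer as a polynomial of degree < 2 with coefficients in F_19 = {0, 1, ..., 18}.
a · b ≡ 10x + 7 (mod f(x))

Multiply in F_19[x]: a(x)·b(x) = (7x + 1)·(3x + 12) = 2x^2 + 11x + 12. This has degree ≥ 2, so divide by f(x) over F_19: 2x^2 + 11x + 12 = (2)·(x^2 + 10x + 12) + (10x + 7). Hence a·b ≡ 10x + 7 (mod f). (F_19[x]/(f) is a field with 19^2 = 361 elements since f is irreducible of degree 2.)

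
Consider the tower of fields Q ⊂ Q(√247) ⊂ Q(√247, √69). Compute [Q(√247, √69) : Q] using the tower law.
[Q(√247, √69) : Q] = 4

[Q(√247):Q] = 2 (min poly x^2 - 247, irreducible since 247 is squarefree > 1). For the top step, suppose √69 ∈ Q(√247), say √69 = c + d√247 with c, d ∈ Q. Squaring: 69 = c^2 + 247d^2 + 2cd√247. Since √247 ∉ Q this forces 2cd = 0. If d = 0 then √69 = c ∈ Q, contradicting 69 squarefree > 1. If c = 0 then 69 = 247d^2, so 247·69 = (247d)^2 is a perfect square in Q — but 247·69 = 17043 is not a perfect square (since 247 and 69 are distinct squarefree integers). Contradiction. Hence √69 ∉ Q(√247), so x^2 - 69 stays irreducible over Q(√247) and [Q(√247, √69) : Q(√247)] = 2. By the tower law, [Q(√247, √69) : Q] = 2 · 2 = 4.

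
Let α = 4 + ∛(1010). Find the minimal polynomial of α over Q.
m_α(x) = x^3 - 12x^2 + 48x - 1074

Set β = α - 4 = ∛(1010), so β^3 = 1010. Then (α - 4)^3 - 1010 = 0, i.e. α is a root of g(x) = (x - 4)^3 - 1010 = x^3 - 12x^2 + 48x - 1074. Since g(x) = h(x - 4) where h(x) = x^3 - 1010, and h is irreducible over Q (because 1010 is not a perfect cube, so h has no rational root, and a monic cubic with no rational root is irreducible), g is also irreducible (irreducibility is preserved under the substitution x → x - 4). Hence m_α(x) = x^3 - 12x^2 + 48x - 1074.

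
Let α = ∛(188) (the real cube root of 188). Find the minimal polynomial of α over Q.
m_α(x) = x^3 - 188

α satisfies α^3 = 188, so x^3 - 188 annihilates α. By the rational root test, a rational root p/q (in lowest terms) of x^3 - 188 would satisfy p^3 = 188 q^3, forcing q = 1 and p^3 = 188; but 188 is not a perfect cube, contradiction. A monic cubic over Q with no rational root is irreducible (any nontrivial factorization would include a linear factor). Hence x^3 - 188 is the minimal polynomial of α, and in particular [Q(α):Q] = 3.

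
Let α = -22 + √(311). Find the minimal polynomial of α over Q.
m_α(x) = x^2 + 44x + 173

From α + 22 = √(311), squaring gives (α + 22)^2 = 311, i.e. α^2 + 44α + 484 = 311, so α^2 + 44α + 173 = 0. The discriminant of x^2 + 44x + 173 is (44)^2 - 4·(173) = 1936 - 692 = 1244, and 4·(311) is not a perfect square in Q since 311 is squarefree and ≠ 1. Hence x^2 + 44x + 173 is irreducible over Q and is the minimal polynomial of α.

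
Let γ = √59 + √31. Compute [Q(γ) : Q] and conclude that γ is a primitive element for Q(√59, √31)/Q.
[Q(γ) : Q] = 4 (equivalently, Q(γ) = Q(√59, √31))

Obviously Q(γ) ⊆ Q(√59, √31), and [Q(√59, √31):Q] = 4 (since 59, 31 are distinct squarefree integers > 1 with 1829 not a perfect square). To show equality we compute the minimal polynomial of γ. From γ = √59 + √31: γ^2 = 59 + 2√(1829) + 31 = 90 + 2√(1829), so γ^2 - 90 = 2√(1829); squaring, (γ^2 - 90)^2 = 4·1829, i.e. γ^4 - 180γ^2 + 8100 - 7316 = 0, i.e. γ^4 - 180γ^2 + 784 = 0. So γ is a root of x^4 - 180x^2 + 784. This polynomial is irreducible over Q: it has no rational root (each ±√59 ± √31 is irrational), and any factorization into two quadratics over Q would force √(1829) ∈ Q (pairing opposite roots) or √59, √31 ∈ Q (other pairings), all impossible. Hence [Q(γ):Q] = 4 = [Q(√59, √31):Q], so Q(γ) = Q(√59, √31).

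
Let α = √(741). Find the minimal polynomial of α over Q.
m_α(x) = x^2 - 741

α satisfies α^2 - 741 = 0, so x^2 - 741 annihilates α. Since d = 741 is squarefree and ≠ 1, it is not a perfect square in Q, so x^2 - 741 has no rational root and is therefore irreducible over Q (a degree-2 polynomial over a field is irreducible iff it has no root). Hence m_α(x) = x^2 - 741.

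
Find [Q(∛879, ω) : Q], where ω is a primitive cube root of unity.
[Q(∛879, ω) : Q] = 6

[Q(∛879):Q] = 3 (min poly x^3 - 879, irreducible since 879 is not a perfect cube). [Q(ω):Q] = 2 (min poly x^2 + x + 1). Since Q(∛879) ⊂ R and ω ∉ R, we have ω ∉ Q(∛879), so x^2 + x + 1 remains irreducible over Q(∛879) and [Q(∛879, ω) : Q(∛879)] = 2. By the tower law, [Q(∛879, ω) : Q] = 3 · 2 = 6. (In fact Q(∛879, ω) is the splitting field of x^3 - 879 over Q.)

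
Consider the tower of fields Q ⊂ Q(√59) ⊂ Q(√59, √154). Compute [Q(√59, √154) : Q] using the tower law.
[Q(√59, √154) : Q] = 4

[Q(√59):Q] = 2 (min poly x^2 - 59, irreducible since 59 is squarefree > 1). For the top step, suppose √154 ∈ Q(√59), say √154 = c + d√59 with c, d ∈ Q. Squaring: 154 = c^2 + 59d^2 + 2cd√59. Since √59 ∉ Q this forces 2cd = 0. If d = 0 then √154 = c ∈ Q, contradicting 154 squarefree > 1. If c = 0 then 154 = 59d^2, so 59·154 = (59d)^2 is a perfect square in Q — but 59·154 = 9086 is not a perfect square (since 59 and 154 are distinct squarefree integers). Contradiction. Hence √154 ∉ Q(√59), so x^2 - 154 stays irreducible over Q(√59) and [Q(√59, √154) : Q(√59)] = 2. By the tower law, [Q(√59, √154) : Q] = 2 · 2 = 4.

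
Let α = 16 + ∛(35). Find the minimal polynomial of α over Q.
m_α(x) = x^3 - 48x^2 + 768x - 4131

Set β = α - 16 = ∛(35), so β^3 = 35. Then (α - 16)^3 - 35 = 0, i.e. α is a root of g(x) = (x - 16)^3 - 35 = x^3 - 48x^2 + 768x - 4131. Since g(x) = h(x - 16) where h(x) = x^3 - 35, and h is irreducible over Q (because 35 is not a perfect cube, so h has no rational root, and a monic cubic with no rational root is irreducible), g is also irreducible (irreducibility is preserved under the substitution x → x - 16). Hence m_α(x) = x^3 - 48x^2 + 768x - 4131.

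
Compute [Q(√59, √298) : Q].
[Q(√59, √298) : Q] = 4

[Q(√59):Q] = 2 (min poly x^2 - 59, irreducible since 59 is squarefree > 1). For the top step, suppose √298 ∈ Q(√59), say √298 = c + d√59 with c, d ∈ Q. Squaring: 298 = c^2 + 59d^2 + 2cd√59. Since √59 ∉ Q this forces 2cd = 0. If d = 0 then √298 = c ∈ Q, contradicting 298 squarefree > 1. If c = 0 then 298 = 59d^2, so 59·298 = (59d)^2 is a perfect square in Q — but 59·298 = 17582 is not a perfect square (since 59 and 298 are distinct squarefree integers). Contradiction. Hence √298 ∉ Q(√59), so x^2 - 298 stays irreducible over Q(√59) and [Q(√59, √298) : Q(√59)] = 2. By the tower law, [Q(√59, √298) : Q] = 2 · 2 = 4.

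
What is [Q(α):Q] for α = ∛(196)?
[Q(α):Q] = 3

The minimal polynomial of α is x^3 - 196, irreducible over Q since 196 is not a perfect cube (so x^3 - 196 has no rational root). Hence [Q(α):Q] = deg(m_α) = 3.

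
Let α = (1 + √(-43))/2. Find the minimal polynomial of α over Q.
m_α(x) = x^2 - x + 11

From 2α - 1 = √(-43), squaring gives (2α - 1)^2 = -43, i.e. 4α^2 - 4α + 1 = -43, so α^2 - α + (1 + 43)/4 = 0. Since -43 ≡ 1 (mod 4), (1 + 43)/4 = 11 ∈ Z. The polynomial x^2 - x + 11 has discriminant 1 - 4·(11) = -43, which is not a perfect square in Q (d = -43 is squarefree and ≠ 1), so x^2 - x + 11 is irreducible over Q. It is the minimal polynomial of α.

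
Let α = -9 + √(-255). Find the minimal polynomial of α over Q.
m_α(x) = x^2 + 18x + 336

From α + 9 = √(-255), squaring gives (α + 9)^2 = -255, i.e. α^2 + 18α + 81 = -255, so α^2 + 18α + 336 = 0. The discriminant of x^2 + 18x + 336 is (18)^2 - 4·(336) = 324 - 1344 = -1020, and 4·(-255) is not a perfect square in Q since -255 is squarefree and ≠ 1. Hence x^2 + 18x + 336 is irreducible over Q and is the minimal polynomial of α.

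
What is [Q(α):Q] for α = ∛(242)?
[Q(α):Q] = 3

The minimal polynomial of α is x^3 - 242, irreducible over Q since 242 is not a perfect cube (so x^3 - 242 has no rational root). Hence [Q(α):Q] = deg(m_α) = 3.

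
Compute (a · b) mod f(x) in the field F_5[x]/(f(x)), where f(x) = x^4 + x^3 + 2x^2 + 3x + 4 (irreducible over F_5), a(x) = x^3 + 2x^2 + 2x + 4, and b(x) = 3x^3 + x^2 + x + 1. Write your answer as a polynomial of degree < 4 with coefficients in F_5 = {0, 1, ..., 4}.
a · b ≡ x^3 + x^2 + 3x + 3 (mod f(x))

Multiply in F_5[x]: a(x)·b(x) = (x^3 + 2x^2 + 2x + 4)·(3x^3 + x^2 + x + 1) = 3x^6 + 2x^5 + 4x^4 + 2x^3 + 3x^2 + x + 4. This has degree ≥ 4, so divide by f(x) over F_5: 3x^6 + 2x^5 + 4x^4 + 2x^3 + 3x^2 + x + 4 = (3x^2 + 4x + 4)·(x^4 + x^3 + 2x^2 + 3x + 4) + (x^3 + x^2 + 3x + 3). Hence a·b ≡ x^3 + x^2 + 3x + 3 (mod f). (F_5[x]/(f) is a field with 5^4 = 625 elements since f is irreducible of degree 4.)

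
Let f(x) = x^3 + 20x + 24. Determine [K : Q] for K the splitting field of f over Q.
[K : Q] = 6

By the rational root test, any rational root of the monic integer polynomial f(x) = x^3 + 20x + 24 must be an integer dividing the constant term 24, i.e. one of ±{1, 2, 3, 4, 6, 8, 12, 24}. Evaluating: f(1) = 45, f(-1) = 3, f(2) = 72, f(-2) = -24, f(3) = 111, f(-3) = -63, f(4) = 168, f(-4) = -120, f(6) = 360, f(-6) = -312, f(8) = 696, f(-8) = -648, f(12) = 1992, f(-12) = -1944, f(24) = 14328, f(-24) = -14280; none is 0, so f has no rational root and is therefore irreducible over Q (a cubic with no linear factor over a field is irreducible). For an irreducible cubic, the Galois group is A_3 or S_3 according as the discriminant disc(f) = -4a^3 - 27b^2 = -4·(20)^3 - 27·(24)^2 = -47552 is or is not a square in Q. Here disc(f) = -47552 is not a perfect square in Q, so the Galois group of f over Q is not contained in A_3 and must be all of S_3. The splitting field has degree |S_3| = 6 over Q, so [K : Q] = 6.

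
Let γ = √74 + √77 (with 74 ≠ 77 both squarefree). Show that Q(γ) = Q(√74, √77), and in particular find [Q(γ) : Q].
[Q(γ) : Q] = 4 (equivalently, Q(γ) = Q(√74, √77))

Obviously Q(γ) ⊆ Q(√74, √77), and [Q(√74, √77):Q] = 4 (since 74, 77 are distinct squarefree integers > 1 with 5698 not a perfect square). To show equality we compute the minimal polynomial of γ. From γ = √74 + √77: γ^2 = 74 + 2√(5698) + 77 = 151 + 2√(5698), so γ^2 - 151 = 2√(5698); squaring, (γ^2 - 151)^2 = 4·5698, i.e. γ^4 - 302γ^2 + 22801 - 22792 = 0, i.e. γ^4 - 302γ^2 + 9 = 0. So γ is a root of x^4 - 302x^2 + 9. This polynomial is irreducible over Q: it has no rational root (each ±√74 ± √77 is irrational), and any factorization into two quadratics over Q would force √(5698) ∈ Q (pairing opposite roots) or √74, √77 ∈ Q (other pairings), all impossible. Hence [Q(γ):Q] = 4 = [Q(√74, √77):Q], so Q(γ) = Q(√74, √77).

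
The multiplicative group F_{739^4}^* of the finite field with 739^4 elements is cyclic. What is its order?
|F_{739^4}^*| = 298248146640

F_{739^4} has 739^4 = 298248146641 elements; its multiplicative group consists of all nonzero elements, so |F_{739^4}^*| = 298248146641 - 1 = 298248146640. (It is cyclic since any finite subgroup of the multiplicative group of a field is cyclic.)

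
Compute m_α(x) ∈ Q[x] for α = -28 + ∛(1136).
m_α(x) = x^3 + 84x^2 + 2352x + 20816

Set β = α + 28 = ∛(1136), so β^3 = 1136. Then (α + 28)^3 - 1136 = 0, i.e. α is a root of g(x) = (x + 28)^3 - 1136 = x^3 + 84x^2 + 2352x + 20816. Since g(x) = h(x + 28) where h(x) = x^3 - 1136, and h is irreducible over Q (because 1136 is not a perfect cube, so h has no rational root, and a monic cubic with no rational root is irreducible), g is also irreducible (irreducibility is preserved under the substitution x → x + 28). Hence m_α(x) = x^3 + 84x^2 + 2352x + 20816.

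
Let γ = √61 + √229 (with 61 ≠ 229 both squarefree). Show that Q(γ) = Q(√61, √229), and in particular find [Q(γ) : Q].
[Q(γ) : Q] = 4 (equivalently, Q(γ) = Q(√61, √229))

Obviously Q(γ) ⊆ Q(√61, √229), and [Q(√61, √229):Q] = 4 (since 61, 229 are distinct squarefree integers > 1 with 13969 not a perfect square). To show equality we compute the minimal polynomial of γ. From γ = √61 + √229: γ^2 = 61 + 2√(13969) + 229 = 290 + 2√(13969), so γ^2 - 290 = 2√(13969); squaring, (γ^2 - 290)^2 = 4·13969, i.e. γ^4 - 580γ^2 + 84100 - 55876 = 0, i.e. γ^4 - 580γ^2 + 28224 = 0. So γ is a root of x^4 - 580x^2 + 28224. This polynomial is irreducible over Q: it has no rational root (each ±√61 ± √229 is irrational), and any factorization into two quadratics over Q would force √(13969) ∈ Q (pairing opposite roots) or √61, √229 ∈ Q (other pairings), all impossible. Hence [Q(γ):Q] = 4 = [Q(√61, √229):Q], so Q(γ) = Q(√61, √229).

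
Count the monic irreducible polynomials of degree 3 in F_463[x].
There are 33084128 monic irreducible polynomials of degree 3 over F_463

Each element of F_{463^3} that lies in no proper subfield is a root of exactly one monic irreducible of degree 3 over F_463, and each such polynomial has 3 distinct roots in F_{463^3}. By Möbius inversion the count is N_463(3) = (1/3) Σ_{d|3} μ(3/d) · 463^d = (1/3)(μ(3)·463^1 + μ(1)·463^3) = 99252384/3 = 33084128.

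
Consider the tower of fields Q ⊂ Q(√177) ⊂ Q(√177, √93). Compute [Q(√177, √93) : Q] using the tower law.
[Q(√177, √93) : Q] = 4

[Q(√177):Q] = 2 (min poly x^2 - 177, irreducible since 177 is squarefree > 1). For the top step, suppose √93 ∈ Q(√177), say √93 = c + d√177 with c, d ∈ Q. Squaring: 93 = c^2 + 177d^2 + 2cd√177. Since √177 ∉ Q this forces 2cd = 0. If d = 0 then √93 = c ∈ Q, contradicting 93 squarefree > 1. If c = 0 then 93 = 177d^2, so 177·93 = (177d)^2 is a perfect square in Q — but 177·93 = 16461 is not a perfect square (since 177 and 93 are distinct squarefree integers). Contradiction. Hence √93 ∉ Q(√177), so x^2 - 93 stays irreducible over Q(√177) and [Q(√177, √93) : Q(√177)] = 2. By the tower law, [Q(√177, √93) : Q] = 2 · 2 = 4.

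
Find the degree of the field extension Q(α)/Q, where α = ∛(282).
[Q(α):Q] = 3

The minimal polynomial of α is x^3 - 282, irreducible over Q since 282 is not a perfect cube (so x^3 - 282 has no rational root). Hence [Q(α):Q] = deg(m_α) = 3.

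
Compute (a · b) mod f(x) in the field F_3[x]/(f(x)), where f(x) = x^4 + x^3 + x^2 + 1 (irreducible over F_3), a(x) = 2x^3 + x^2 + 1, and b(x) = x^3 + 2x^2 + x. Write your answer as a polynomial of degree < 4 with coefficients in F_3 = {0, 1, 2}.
a · b ≡ x^2 + x + 1 (mod f(x))

Multiply in F_3[x]: a(x)·b(x) = (2x^3 + x^2 + 1)·(x^3 + 2x^2 + x) = 2x^6 + 2x^5 + x^4 + 2x^3 + 2x^2 + x. This has degree ≥ 4, so divide by f(x) over F_3: 2x^6 + 2x^5 + x^4 + 2x^3 + 2x^2 + x = (2x^2 + 2)·(x^4 + x^3 + x^2 + 1) + (x^2 + x + 1). Hence a·b ≡ x^2 + x + 1 (mod f). (F_3[x]/(f) is a field with 3^4 = 81 elements since f is irreducible of degree 4.)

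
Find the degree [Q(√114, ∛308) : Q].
[Q(√114, ∛308) : Q] = 6

Let L = Q(√114, ∛308). Since Q(√114) ⊂ L and [Q(√114):Q] = 2, the tower law gives 2 | [L:Q]. Likewise Q(∛308) ⊂ L with [Q(∛308):Q] = 3 (because 308 is not a perfect cube), so 3 | [L:Q]. As gcd(2,3) = 1, [L:Q] is divisible by 6. Conversely L is generated over Q by √114 and ∛308, so [L:Q] ≤ 2·3 = 6. Therefore [Q(√114, ∛308) : Q] = 6.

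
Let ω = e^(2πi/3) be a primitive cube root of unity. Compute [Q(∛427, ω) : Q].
[Q(∛427, ω) : Q] = 6

[Q(∛427):Q] = 3 (min poly x^3 - 427, irreducible since 427 is not a perfect cube). [Q(ω):Q] = 2 (min poly x^2 + x + 1). Since Q(∛427) ⊂ R and ω ∉ R, we have ω ∉ Q(∛427), so x^2 + x + 1 remains irreducible over Q(∛427) and [Q(∛427, ω) : Q(∛427)] = 2. By the tower law, [Q(∛427, ω) : Q] = 3 · 2 = 6. (In fact Q(∛427, ω) is the splitting field of x^3 - 427 over Q.)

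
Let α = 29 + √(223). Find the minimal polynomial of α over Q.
m_α(x) = x^2 - 58x + 618

From α - 29 = √(223), squaring gives (α - 29)^2 = 223, i.e. α^2 - 58α + 841 = 223, so α^2 - 58α + 618 = 0. The discriminant of x^2 - 58x + 618 is (-58)^2 - 4·(618) = 3364 - 2472 = 892, and 4·(223) is not a perfect square in Q since 223 is squarefree and ≠ 1. Hence x^2 - 58x + 618 is irreducible over Q and is the minimal polynomial of α.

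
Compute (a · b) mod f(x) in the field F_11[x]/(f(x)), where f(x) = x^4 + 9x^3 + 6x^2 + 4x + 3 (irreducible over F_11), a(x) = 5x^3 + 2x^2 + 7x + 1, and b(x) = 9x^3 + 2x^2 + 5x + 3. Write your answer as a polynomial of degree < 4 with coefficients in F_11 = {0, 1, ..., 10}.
a · b ≡ 2x^3 + x^2 + x + 5 (mod f(x))

Multiply in F_11[x]: a(x)·b(x) = (5x^3 + 2x^2 + 7x + 1)·(9x^3 + 2x^2 + 5x + 3) = x^6 + 6x^5 + 4x^4 + 4x^3 + 10x^2 + 4x + 3. This has degree ≥ 4, so divide by f(x) over F_11: x^6 + 6x^5 + 4x^4 + 4x^3 + 10x^2 + 4x + 3 = (x^2 + 8x + 3)·(x^4 + 9x^3 + 6x^2 + 4x + 3) + (2x^3 + x^2 + x + 5). Hence a·b ≡ 2x^3 + x^2 + x + 5 (mod f). (F_11[x]/(f) is a field with 11^4 = 14641 elements since f is irreducible of degree 4.)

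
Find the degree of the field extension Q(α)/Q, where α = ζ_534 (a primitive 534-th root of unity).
[Q(α):Q] = 176

The minimal polynomial of ζ_534 over Q is the 534-th cyclotomic polynomial Φ_534(x), which is irreducible over Q and has degree φ(534) = 176. Hence [Q(α):Q] = φ(534) = 176.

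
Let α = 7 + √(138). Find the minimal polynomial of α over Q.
m_α(x) = x^2 - 14x - 89

From α - 7 = √(138), squaring gives (α - 7)^2 = 138, i.e. α^2 - 14α + 49 = 138, so α^2 - 14α - 89 = 0. The discriminant of x^2 - 14x - 89 is (-14)^2 - 4·(-89) = 196 + 356 = 552, and 4·(138) is not a perfect square in Q since 138 is squarefree and ≠ 1. Hence x^2 - 14x - 89 is irreducible over Q and is the minimal polynomial of α.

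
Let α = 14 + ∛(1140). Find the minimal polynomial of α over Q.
m_α(x) = x^3 - 42x^2 + 588x - 3884

Set β = α - 14 = ∛(1140), so β^3 = 1140. Then (α - 14)^3 - 1140 = 0, i.e. α is a root of g(x) = (x - 14)^3 - 1140 = x^3 - 42x^2 + 588x - 3884. Since g(x) = h(x - 14) where h(x) = x^3 - 1140, and h is irreducible over Q (because 1140 is not a perfect cube, so h has no rational root, and a monic cubic with no rational root is irreducible), g is also irreducible (irreducibility is preserved under the substitution x → x - 14). Hence m_α(x) = x^3 - 42x^2 + 588x - 3884.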